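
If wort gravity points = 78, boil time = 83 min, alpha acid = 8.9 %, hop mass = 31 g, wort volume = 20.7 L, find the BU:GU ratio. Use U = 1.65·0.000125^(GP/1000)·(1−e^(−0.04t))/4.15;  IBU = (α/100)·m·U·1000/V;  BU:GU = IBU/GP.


U = 1.65·0.000125^(78/1000)·(1−e^(−0.04·83))/4.15 = 0.1901
IBU = (8.9/100)·31·0.1901·1000/20.7 = 25.3387
BU:GU = 25.3387/78

0.3249


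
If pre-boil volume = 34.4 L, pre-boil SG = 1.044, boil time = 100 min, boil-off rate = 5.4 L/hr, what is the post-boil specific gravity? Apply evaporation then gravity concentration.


V_post = V_pre − rate·(t/60);  SG_post = 1 + (SG_pre−1)·V_pre/V_post
V_post = 34.4 − 5.4·(100/60) = 25.4000
SG_post = 1 + (1.044 − 1)·34.4/25.4000

1.0596


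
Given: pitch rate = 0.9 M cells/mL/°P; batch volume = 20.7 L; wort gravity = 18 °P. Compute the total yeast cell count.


cells (billions) = rate · V_L · °P
cells = 0.9 · 20.7 · 18

335.3400 billion cells


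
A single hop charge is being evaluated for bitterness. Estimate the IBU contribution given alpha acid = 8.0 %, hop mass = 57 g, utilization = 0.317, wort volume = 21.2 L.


IBU = (α/100)·mass·U·1000 / V
IBU = (8.0/100)·57·0.317·1000 / 21.2

68.1849 IBU


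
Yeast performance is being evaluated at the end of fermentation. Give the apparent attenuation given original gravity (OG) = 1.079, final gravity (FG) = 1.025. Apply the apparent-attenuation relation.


AA = (OG − FG)/(OG − 1) · 100
AA = (1.079 − 1.025)/(1.079 − 1) · 100

68.3544 %


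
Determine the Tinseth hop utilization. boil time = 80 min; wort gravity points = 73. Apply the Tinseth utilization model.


U = 1.65·0.000125^(GP/1000) · (1 − e^(−0.04·t))/4.15
bigness = 1.65·0.000125^(73/1000) = 0.8562
boil_factor = (1 − e^(−0.04·80))/4.15 = 0.2311
U = 0.8562 · 0.2311

0.1979


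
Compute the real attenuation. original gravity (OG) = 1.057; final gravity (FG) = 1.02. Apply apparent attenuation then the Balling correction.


AA = (OG−FG)/(OG−1)·100;  RA = AA·0.8192
AA = (1.057 − 1.02)/(1.057 − 1)·100 = 64.9123
RA = 64.9123·0.8192

53.1761 %


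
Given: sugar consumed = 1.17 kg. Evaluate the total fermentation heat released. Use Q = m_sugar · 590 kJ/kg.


Q = 1.17 · 590

690.3000 kJ


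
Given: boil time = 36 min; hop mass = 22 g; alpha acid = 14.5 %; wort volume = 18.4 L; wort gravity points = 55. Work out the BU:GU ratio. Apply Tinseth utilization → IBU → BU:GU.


U = 1.65·0.000125^(GP/1000)·(1−e^(−0.04t))/4.15;  IBU = (α/100)·m·U·1000/V;  BU:GU = IBU/GP
U = 1.65·0.000125^(55/1000)·(1−e^(−0.04·36))/4.15 = 0.1851
IBU = (14.5/100)·22·0.1851·1000/18.4 = 32.0852
BU:GU = 32.0852/55

0.5834


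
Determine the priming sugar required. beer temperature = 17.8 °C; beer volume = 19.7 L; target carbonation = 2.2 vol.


residual = 14.695·(0.01821 + 0.09011·e^(−0.04·T));  sugar = (target − residual)·4.0·V
residual = 14.695·(0.01821 + 0.09011·e^(−0.04·17.8)) = 0.9173
sugar = (2.2 − 0.9173)·4.0·19.7

101.0757 g


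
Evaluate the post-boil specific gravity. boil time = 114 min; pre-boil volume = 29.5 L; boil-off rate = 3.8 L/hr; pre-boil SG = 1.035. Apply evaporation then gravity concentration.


V_post = V_pre − rate·(t/60);  SG_post = 1 + (SG_pre−1)·V_pre/V_post
V_post = 29.5 − 3.8·(114/60) = 22.2800
SG_post = 1 + (1.035 − 1)·29.5/22.2800

1.0463


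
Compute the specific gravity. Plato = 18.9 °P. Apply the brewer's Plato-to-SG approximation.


SG = 259/(259 − P)
SG = 259/(259 − 18.9)

1.0787


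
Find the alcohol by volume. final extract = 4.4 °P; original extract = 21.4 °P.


SG = 259/(259 − P);  ABV = (OG − FG)·131.25
OG = 259/(259 − 21.4) = 1.0901
FG = 259/(259 − 4.4) = 1.0173
ABV = (1.0901 − 1.0173)·131.25

9.5531 % ABV


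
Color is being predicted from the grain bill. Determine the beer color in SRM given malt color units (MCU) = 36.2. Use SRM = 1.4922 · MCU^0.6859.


SRM = 1.4922 · 36.2^0.6859

17.4963 SRM


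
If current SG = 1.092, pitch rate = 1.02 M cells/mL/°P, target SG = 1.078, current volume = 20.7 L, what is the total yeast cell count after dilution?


V_w = V·((SG_c−1)/(SG_t−1)−1);  °P = 259 − 259/SG_t;  cells = rate·(V+V_w)·°P
V_w = 20.7·((1.092−1)/(1.078−1)−1) = 3.7154
V_final = 20.7 + 3.7154 = 24.4154
°P = 259 − 259/1.078 = 18.7403
cells = 1.02·24.4154·18.7403

466.7017 billion cells


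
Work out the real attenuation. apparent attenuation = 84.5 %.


RA = AA · 0.8192
RA = 84.5 · 0.8192

69.2224 %


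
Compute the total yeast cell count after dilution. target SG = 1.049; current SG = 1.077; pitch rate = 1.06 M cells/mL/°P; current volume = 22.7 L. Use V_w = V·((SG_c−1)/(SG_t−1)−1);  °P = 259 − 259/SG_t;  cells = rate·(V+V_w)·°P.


V_w = 22.7·((1.077−1)/(1.049−1)−1) = 12.9714
V_final = 22.7 + 12.9714 = 35.6714
°P = 259 − 259/1.049 = 12.0982
cells = 1.06·35.6714·12.0982

457.4533 billion cells


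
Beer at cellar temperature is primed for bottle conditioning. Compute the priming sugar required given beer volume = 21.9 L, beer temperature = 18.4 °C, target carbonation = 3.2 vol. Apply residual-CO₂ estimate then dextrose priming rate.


residual = 14.695·(0.01821 + 0.09011·e^(−0.04·T));  sugar = (target − residual)·4.0·V
residual = 14.695·(0.01821 + 0.09011·e^(−0.04·18.4)) = 0.9019
sugar = (3.2 − 0.9019)·4.0·21.9

201.3130 g


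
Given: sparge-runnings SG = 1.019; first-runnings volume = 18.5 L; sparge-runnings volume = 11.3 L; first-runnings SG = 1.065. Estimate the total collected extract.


total = Σ (SG_i − 1)·1000·V_i
first = (1.065 − 1)·1000·18.5 = 1202.5000
sparge = (1.019 − 1)·1000·11.3 = 214.7000
total = 1202.5000 + 214.7000

1417.2000 gravity·L


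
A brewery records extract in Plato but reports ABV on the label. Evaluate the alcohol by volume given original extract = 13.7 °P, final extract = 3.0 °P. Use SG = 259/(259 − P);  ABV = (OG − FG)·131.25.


OG = 259/(259 − 13.7) = 1.0558
FG = 259/(259 − 3.0) = 1.0117
ABV = (1.0558 − 1.0117)·131.25

5.7922 % ABV


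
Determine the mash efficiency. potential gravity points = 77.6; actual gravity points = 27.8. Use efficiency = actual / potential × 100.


efficiency = 27.8 / 77.6 × 100

35.8247 %


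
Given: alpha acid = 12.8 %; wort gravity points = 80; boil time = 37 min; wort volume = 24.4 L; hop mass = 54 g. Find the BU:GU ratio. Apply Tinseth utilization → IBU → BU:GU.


U = 1.65·0.000125^(GP/1000)·(1−e^(−0.04t))/4.15;  IBU = (α/100)·m·U·1000/V;  BU:GU = IBU/GP
U = 1.65·0.000125^(80/1000)·(1−e^(−0.04·37))/4.15 = 0.1496
IBU = (12.8/100)·54·0.1496·1000/24.4 = 42.3861
BU:GU = 42.3861/80

0.5298


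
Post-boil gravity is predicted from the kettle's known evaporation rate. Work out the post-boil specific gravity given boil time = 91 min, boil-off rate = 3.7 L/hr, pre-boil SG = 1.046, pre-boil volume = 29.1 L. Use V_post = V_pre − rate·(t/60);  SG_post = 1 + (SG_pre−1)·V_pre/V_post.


V_post = 29.1 − 3.7·(91/60) = 23.4883
SG_post = 1 + (1.046 − 1)·29.1/23.4883

1.0570


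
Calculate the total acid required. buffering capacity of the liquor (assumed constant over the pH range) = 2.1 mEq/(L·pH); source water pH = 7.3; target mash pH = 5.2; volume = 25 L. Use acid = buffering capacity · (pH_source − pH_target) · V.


acid = 2.1 · (7.3 − 5.2) · 25

110.2500 mEq


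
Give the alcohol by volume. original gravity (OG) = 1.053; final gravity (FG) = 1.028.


ABV = (OG − FG) · 131.25
ABV = (1.053 − 1.028) · 131.25

3.2812 % ABV


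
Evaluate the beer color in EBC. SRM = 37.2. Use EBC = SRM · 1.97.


EBC = 37.2 · 1.97

73.2840 EBC


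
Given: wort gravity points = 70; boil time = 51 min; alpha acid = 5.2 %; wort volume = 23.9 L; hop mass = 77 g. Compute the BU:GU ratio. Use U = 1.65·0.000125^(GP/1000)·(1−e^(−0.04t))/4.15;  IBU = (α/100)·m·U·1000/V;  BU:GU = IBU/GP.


U = 1.65·0.000125^(70/1000)·(1−e^(−0.04·51))/4.15 = 0.1844
IBU = (5.2/100)·77·0.1844·1000/23.9 = 30.8902
BU:GU = 30.8902/70

0.4413


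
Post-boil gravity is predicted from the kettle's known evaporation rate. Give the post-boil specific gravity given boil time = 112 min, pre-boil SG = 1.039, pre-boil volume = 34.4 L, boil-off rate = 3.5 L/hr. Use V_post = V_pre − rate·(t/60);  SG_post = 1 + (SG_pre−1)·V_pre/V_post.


V_post = 34.4 − 3.5·(112/60) = 27.8667
SG_post = 1 + (1.039 − 1)·34.4/27.8667

1.0481


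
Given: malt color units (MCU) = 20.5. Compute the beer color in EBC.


SRM = 1.4922·MCU^0.6859;  EBC = SRM·1.97
SRM = 1.4922·20.5^0.6859 = 11.8457
EBC = 11.8457·1.97

23.3359 EBC


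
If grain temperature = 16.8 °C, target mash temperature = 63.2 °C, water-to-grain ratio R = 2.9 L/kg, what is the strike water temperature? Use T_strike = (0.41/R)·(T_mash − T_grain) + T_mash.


T_strike = (0.41/2.9)·(63.2 − 16.8) + 63.2

69.7600 °C


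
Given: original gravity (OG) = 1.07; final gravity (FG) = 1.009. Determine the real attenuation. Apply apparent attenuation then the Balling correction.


AA = (OG−FG)/(OG−1)·100;  RA = AA·0.8192
AA = (1.07 − 1.009)/(1.07 − 1)·100 = 87.1429
RA = 87.1429·0.8192

71.3874 %


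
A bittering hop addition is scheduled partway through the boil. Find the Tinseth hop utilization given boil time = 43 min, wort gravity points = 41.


U = 1.65·0.000125^(GP/1000) · (1 − e^(−0.04·t))/4.15
bigness = 1.65·0.000125^(41/1000) = 1.1415
boil_factor = (1 − e^(−0.04·43))/4.15 = 0.1978
U = 1.1415 · 0.1978

0.2258


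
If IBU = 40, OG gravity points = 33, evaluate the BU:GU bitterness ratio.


BU:GU = IBU / OG_points
BU:GU = 40 / 33

1.2121


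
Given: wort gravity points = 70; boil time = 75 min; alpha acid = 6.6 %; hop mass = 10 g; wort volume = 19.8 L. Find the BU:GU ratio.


U = 1.65·0.000125^(GP/1000)·(1−e^(−0.04t))/4.15;  IBU = (α/100)·m·U·1000/V;  BU:GU = IBU/GP
U = 1.65·0.000125^(70/1000)·(1−e^(−0.04·75))/4.15 = 0.2014
IBU = (6.6/100)·10·0.2014·1000/19.8 = 6.7130
BU:GU = 6.7130/70

0.0959


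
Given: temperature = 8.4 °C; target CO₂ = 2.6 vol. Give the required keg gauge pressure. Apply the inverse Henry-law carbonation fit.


psi = vols/(0.01821 + 0.09011·e^(−0.04·T)) − 14.695
psi = 2.6/(0.01821 + 0.09011·e^(−0.04·8.4)) − 14.695

16.7802 psi


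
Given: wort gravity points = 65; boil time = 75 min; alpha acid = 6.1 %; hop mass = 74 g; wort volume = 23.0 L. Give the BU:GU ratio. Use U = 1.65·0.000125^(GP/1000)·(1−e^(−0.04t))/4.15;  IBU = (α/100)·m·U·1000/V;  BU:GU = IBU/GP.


U = 1.65·0.000125^(65/1000)·(1−e^(−0.04·75))/4.15 = 0.2106
IBU = (6.1/100)·74·0.2106·1000/23.0 = 41.3418
BU:GU = 41.3418/65

0.6360


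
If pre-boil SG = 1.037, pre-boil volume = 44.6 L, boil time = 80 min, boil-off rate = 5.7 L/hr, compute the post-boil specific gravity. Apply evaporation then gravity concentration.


V_post = V_pre − rate·(t/60);  SG_post = 1 + (SG_pre−1)·V_pre/V_post
V_post = 44.6 − 5.7·(80/60) = 37.0000
SG_post = 1 + (1.037 − 1)·44.6/37.0000

1.0446


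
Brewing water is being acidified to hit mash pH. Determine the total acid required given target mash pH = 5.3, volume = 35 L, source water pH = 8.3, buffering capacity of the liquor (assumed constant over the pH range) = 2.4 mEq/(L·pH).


acid = buffering capacity · (pH_source − pH_target) · V
acid = 2.4 · (8.3 − 5.3) · 35

252.0000 mEq


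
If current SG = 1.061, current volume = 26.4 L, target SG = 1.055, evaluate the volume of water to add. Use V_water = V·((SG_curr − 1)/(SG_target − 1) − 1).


V_water = 26.4·((1.061 − 1)/(1.055 − 1) − 1)

2.8800 L


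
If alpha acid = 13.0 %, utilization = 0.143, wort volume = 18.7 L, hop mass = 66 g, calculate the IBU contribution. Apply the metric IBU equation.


IBU = (α/100)·mass·U·1000 / V
IBU = (13.0/100)·66·0.143·1000 / 18.7

65.6118 IBU


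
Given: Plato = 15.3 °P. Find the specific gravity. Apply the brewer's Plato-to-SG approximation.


SG = 259/(259 − P)
SG = 259/(259 − 15.3)

1.0628


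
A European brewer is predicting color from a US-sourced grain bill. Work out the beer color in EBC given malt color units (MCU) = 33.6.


SRM = 1.4922·MCU^0.6859;  EBC = SRM·1.97
SRM = 1.4922·33.6^0.6859 = 16.6243
EBC = 16.6243·1.97

32.7499 EBC


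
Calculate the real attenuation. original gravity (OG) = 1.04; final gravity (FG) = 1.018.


AA = (OG−FG)/(OG−1)·100;  RA = AA·0.8192
AA = (1.04 − 1.018)/(1.04 − 1)·100 = 55.0000
RA = 55.0000·0.8192

45.0560 %


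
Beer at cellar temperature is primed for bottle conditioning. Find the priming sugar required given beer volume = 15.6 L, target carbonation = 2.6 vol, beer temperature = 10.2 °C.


residual = 14.695·(0.01821 + 0.09011·e^(−0.04·T));  sugar = (target − residual)·4.0·V
residual = 14.695·(0.01821 + 0.09011·e^(−0.04·10.2)) = 1.1481
sugar = (2.6 − 1.1481)·4.0·15.6

90.5961 g


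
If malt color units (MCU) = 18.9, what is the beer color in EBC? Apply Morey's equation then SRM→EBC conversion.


SRM = 1.4922·MCU^0.6859;  EBC = SRM·1.97
SRM = 1.4922·18.9^0.6859 = 11.2035
EBC = 11.2035·1.97

22.0708 EBC


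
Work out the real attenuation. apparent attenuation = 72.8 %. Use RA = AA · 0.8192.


RA = 72.8 · 0.8192

59.6378 %


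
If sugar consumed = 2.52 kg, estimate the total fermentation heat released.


Q = m_sugar · 590 kJ/kg
Q = 2.52 · 590

1486.8000 kJ


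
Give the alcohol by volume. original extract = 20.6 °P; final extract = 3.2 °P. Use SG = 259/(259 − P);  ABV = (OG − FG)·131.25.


OG = 259/(259 − 20.6) = 1.0864
FG = 259/(259 − 3.2) = 1.0125
ABV = (1.0864 − 1.0125)·131.25

9.6993 % ABV


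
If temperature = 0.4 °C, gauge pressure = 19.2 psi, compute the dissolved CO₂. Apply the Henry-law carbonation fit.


vols = (P + 14.695)·(0.01821 + 0.09011·e^(−0.04·T))
vols = (19.2 + 14.695)·(0.01821 + 0.09011·e^(−0.04·0.4))

3.6230 volumes


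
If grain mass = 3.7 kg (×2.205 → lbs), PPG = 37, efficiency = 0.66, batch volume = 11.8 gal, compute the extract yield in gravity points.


points = lbs × PPG × eff / vol
lbs = 3.7 × 2.205 = 8.1585
points = 8.1585 × 37 × 0.66 / 11.8

16.8839 points


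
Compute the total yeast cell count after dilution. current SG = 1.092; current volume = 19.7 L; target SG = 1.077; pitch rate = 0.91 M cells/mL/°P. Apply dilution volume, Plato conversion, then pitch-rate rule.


V_w = V·((SG_c−1)/(SG_t−1)−1);  °P = 259 − 259/SG_t;  cells = rate·(V+V_w)·°P
V_w = 19.7·((1.092−1)/(1.077−1)−1) = 3.8377
V_final = 19.7 + 3.8377 = 23.5377
°P = 259 − 259/1.077 = 18.5172
cells = 0.91·23.5377·18.5172

396.6245 billion cells


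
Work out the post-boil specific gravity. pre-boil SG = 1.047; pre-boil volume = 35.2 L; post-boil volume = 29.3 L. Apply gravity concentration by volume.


SG_post = 1 + (SG_pre − 1)·V_pre/V_post
pts_pre = (1.047 − 1)·1000 = 47.0000
pts_post = 47.0000·35.2/29.3 = 56.4642
SG_post = 1 + 56.4642/1000

1.0565


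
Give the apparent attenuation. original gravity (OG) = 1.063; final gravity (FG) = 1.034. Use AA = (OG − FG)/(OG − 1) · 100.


AA = (1.063 − 1.034)/(1.063 − 1) · 100

46.0317 %


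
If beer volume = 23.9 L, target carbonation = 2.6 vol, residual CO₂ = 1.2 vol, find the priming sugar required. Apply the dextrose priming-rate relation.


sugar = (target − residual)·4.0·V
sugar = (2.6 − 1.2)·4.0·23.9

133.8400 g


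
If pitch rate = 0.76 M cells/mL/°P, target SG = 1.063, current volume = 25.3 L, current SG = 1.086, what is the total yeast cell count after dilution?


V_w = V·((SG_c−1)/(SG_t−1)−1);  °P = 259 − 259/SG_t;  cells = rate·(V+V_w)·°P
V_w = 25.3·((1.086−1)/(1.063−1)−1) = 9.2365
V_final = 25.3 + 9.2365 = 34.5365
°P = 259 − 259/1.063 = 15.3500
cells = 0.76·34.5365·15.3500

402.9017 billion cells


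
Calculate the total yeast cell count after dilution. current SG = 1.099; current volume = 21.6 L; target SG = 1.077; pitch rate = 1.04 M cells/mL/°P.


V_w = V·((SG_c−1)/(SG_t−1)−1);  °P = 259 − 259/SG_t;  cells = rate·(V+V_w)·°P
V_w = 21.6·((1.099−1)/(1.077−1)−1) = 6.1714
V_final = 21.6 + 6.1714 = 27.7714
°P = 259 − 259/1.077 = 18.5172
cells = 1.04·27.7714·18.5172

534.8184 billion cells


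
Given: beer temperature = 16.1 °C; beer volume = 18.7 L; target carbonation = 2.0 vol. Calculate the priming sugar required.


residual = 14.695·(0.01821 + 0.09011·e^(−0.04·T));  sugar = (target − residual)·4.0·V
residual = 14.695·(0.01821 + 0.09011·e^(−0.04·16.1)) = 0.9630
sugar = (2.0 − 0.9630)·4.0·18.7

77.5652 g


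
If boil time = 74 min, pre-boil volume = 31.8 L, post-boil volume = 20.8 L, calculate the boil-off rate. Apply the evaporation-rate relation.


rate = (V_pre − V_post) / (t_min/60)
rate = (31.8 − 20.8) / (74/60)

8.9189 L/hr


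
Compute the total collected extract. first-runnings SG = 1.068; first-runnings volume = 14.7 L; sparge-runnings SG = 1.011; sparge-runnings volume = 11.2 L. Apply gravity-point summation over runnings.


total = Σ (SG_i − 1)·1000·V_i
first = (1.068 − 1)·1000·14.7 = 999.6000
sparge = (1.011 − 1)·1000·11.2 = 123.2000
total = 999.6000 + 123.2000

1122.8000 gravity·L


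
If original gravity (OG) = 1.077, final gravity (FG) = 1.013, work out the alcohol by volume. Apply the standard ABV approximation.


ABV = (OG − FG) · 131.25
ABV = (1.077 − 1.013) · 131.25

8.4000 % ABV


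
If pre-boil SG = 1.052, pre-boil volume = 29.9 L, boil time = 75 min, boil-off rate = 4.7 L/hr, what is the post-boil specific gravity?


V_post = V_pre − rate·(t/60);  SG_post = 1 + (SG_pre−1)·V_pre/V_post
V_post = 29.9 − 4.7·(75/60) = 24.0250
SG_post = 1 + (1.052 − 1)·29.9/24.0250

1.0647


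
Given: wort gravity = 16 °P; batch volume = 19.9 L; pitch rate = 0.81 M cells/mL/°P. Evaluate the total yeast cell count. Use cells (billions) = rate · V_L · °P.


cells = 0.81 · 19.9 · 16

257.9040 billion cells


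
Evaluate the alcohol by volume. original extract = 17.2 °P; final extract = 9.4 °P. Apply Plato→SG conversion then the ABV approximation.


SG = 259/(259 − P);  ABV = (OG − FG)·131.25
OG = 259/(259 − 17.2) = 1.0711
FG = 259/(259 − 9.4) = 1.0377
ABV = (1.0711 − 1.0377)·131.25

4.3933 % ABV


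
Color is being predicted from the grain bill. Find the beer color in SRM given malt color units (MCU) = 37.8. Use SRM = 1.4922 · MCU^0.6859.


SRM = 1.4922 · 37.8^0.6859

18.0231 SRM


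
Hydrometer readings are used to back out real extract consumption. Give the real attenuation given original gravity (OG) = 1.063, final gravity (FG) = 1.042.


AA = (OG−FG)/(OG−1)·100;  RA = AA·0.8192
AA = (1.063 − 1.042)/(1.063 − 1)·100 = 33.3333
RA = 33.3333·0.8192

27.3067 %


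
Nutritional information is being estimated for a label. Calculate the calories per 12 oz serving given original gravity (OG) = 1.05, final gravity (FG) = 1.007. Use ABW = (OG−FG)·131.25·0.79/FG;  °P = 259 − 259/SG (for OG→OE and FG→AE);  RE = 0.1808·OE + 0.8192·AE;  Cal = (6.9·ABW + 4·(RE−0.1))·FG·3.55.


ABW = (1.05 − 1.007)·131.25·0.79/1.007 = 4.4276
OE = 259 − 259/1.05 = 12.3333 °P
AE = 259 − 259/1.007 = 1.8004 °P
RE = 0.1808·12.3333 + 0.8192·1.8004 = 3.7048 °P
Cal = (6.9·4.4276 + 4·(3.7048−0.1))·1.007·3.55

160.7583 kcal


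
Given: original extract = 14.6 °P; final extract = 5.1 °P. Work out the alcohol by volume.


SG = 259/(259 − P);  ABV = (OG − FG)·131.25
OG = 259/(259 − 14.6) = 1.0597
FG = 259/(259 − 5.1) = 1.0201
ABV = (1.0597 − 1.0201)·131.25

5.2043 % ABV


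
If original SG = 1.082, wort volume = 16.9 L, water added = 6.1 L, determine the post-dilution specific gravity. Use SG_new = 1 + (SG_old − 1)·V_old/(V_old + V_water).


pts = (1.082 − 1)·1000·16.9/(16.9 + 6.1) = 60.2522
SG_new = 1 + 60.2522/1000

1.0603


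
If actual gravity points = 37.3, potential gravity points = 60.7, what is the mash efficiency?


efficiency = actual / potential × 100
efficiency = 37.3 / 60.7 × 100

61.4498 %


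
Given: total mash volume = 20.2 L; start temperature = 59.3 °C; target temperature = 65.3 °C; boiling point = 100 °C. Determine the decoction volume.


V_dec = V_total·(T_target − T_start)/(T_boil − T_start)
V_dec = 20.2·(65.3 − 59.3)/(100 − 59.3)

2.9779 L


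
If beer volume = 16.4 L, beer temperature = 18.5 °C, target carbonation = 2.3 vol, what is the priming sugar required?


residual = 14.695·(0.01821 + 0.09011·e^(−0.04·T));  sugar = (target − residual)·4.0·V
residual = 14.695·(0.01821 + 0.09011·e^(−0.04·18.5)) = 0.8994
sugar = (2.3 − 0.8994)·4.0·16.4

91.8811 g


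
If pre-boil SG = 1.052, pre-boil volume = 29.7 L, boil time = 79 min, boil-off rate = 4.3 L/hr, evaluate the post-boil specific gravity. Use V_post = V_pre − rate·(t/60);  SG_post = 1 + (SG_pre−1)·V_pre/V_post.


V_post = 29.7 − 4.3·(79/60) = 24.0383
SG_post = 1 + (1.052 − 1)·29.7/24.0383

1.0642


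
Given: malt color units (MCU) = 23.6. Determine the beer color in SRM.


SRM = 1.4922 · MCU^0.6859
SRM = 1.4922 · 23.6^0.6859

13.0469 SRM


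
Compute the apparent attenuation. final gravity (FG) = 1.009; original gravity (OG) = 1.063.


AA = (OG − FG)/(OG − 1) · 100
AA = (1.063 − 1.009)/(1.063 − 1) · 100

85.7143 %


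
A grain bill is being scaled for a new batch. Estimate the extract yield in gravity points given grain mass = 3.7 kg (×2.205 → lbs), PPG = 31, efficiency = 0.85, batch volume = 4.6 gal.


points = lbs × PPG × eff / vol
lbs = 3.7 × 2.205 = 8.1585
points = 8.1585 × 31 × 0.85 / 4.6

46.7340 points


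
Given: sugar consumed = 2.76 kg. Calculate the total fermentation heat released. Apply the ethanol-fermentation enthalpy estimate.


Q = m_sugar · 590 kJ/kg
Q = 2.76 · 590

1628.4000 kJ


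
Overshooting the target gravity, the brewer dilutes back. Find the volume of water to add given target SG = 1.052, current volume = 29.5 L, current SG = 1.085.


V_water = V·((SG_curr − 1)/(SG_target − 1) − 1)
V_water = 29.5·((1.085 − 1)/(1.052 − 1) − 1)

18.7212 L


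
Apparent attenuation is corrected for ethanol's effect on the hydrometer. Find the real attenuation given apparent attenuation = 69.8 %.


RA = AA · 0.8192
RA = 69.8 · 0.8192

57.1802 %


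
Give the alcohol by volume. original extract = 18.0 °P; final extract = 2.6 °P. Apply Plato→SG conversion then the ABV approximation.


SG = 259/(259 − P);  ABV = (OG − FG)·131.25
OG = 259/(259 − 18.0) = 1.0747
FG = 259/(259 − 2.6) = 1.0101
ABV = (1.0747 − 1.0101)·131.25

8.4720 % ABV


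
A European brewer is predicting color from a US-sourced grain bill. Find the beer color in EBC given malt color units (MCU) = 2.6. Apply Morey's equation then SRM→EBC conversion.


SRM = 1.4922·MCU^0.6859;  EBC = SRM·1.97
SRM = 1.4922·2.6^0.6859 = 2.8738
EBC = 2.8738·1.97

5.6614 EBC


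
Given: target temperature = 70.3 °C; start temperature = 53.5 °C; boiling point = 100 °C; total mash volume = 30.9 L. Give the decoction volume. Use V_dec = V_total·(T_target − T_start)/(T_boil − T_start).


V_dec = 30.9·(70.3 − 53.5)/(100 − 53.5)

11.1639 L


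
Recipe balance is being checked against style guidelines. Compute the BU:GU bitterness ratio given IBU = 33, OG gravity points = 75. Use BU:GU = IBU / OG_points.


BU:GU = 33 / 75

0.4400


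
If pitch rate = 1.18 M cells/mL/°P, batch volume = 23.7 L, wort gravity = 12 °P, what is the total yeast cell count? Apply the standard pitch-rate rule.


cells (billions) = rate · V_L · °P
cells = 1.18 · 23.7 · 12

335.5920 billion cells


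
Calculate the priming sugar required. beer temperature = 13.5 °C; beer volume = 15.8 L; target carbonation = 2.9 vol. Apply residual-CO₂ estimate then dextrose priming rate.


residual = 14.695·(0.01821 + 0.09011·e^(−0.04·T));  sugar = (target − residual)·4.0·V
residual = 14.695·(0.01821 + 0.09011·e^(−0.04·13.5)) = 1.0393
sugar = (2.9 − 1.0393)·4.0·15.8

117.5993 g


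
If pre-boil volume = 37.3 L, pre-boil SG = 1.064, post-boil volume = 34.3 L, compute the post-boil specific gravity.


SG_post = 1 + (SG_pre − 1)·V_pre/V_post
pts_pre = (1.064 − 1)·1000 = 64.0000
pts_post = 64.0000·37.3/34.3 = 69.5977
SG_post = 1 + 69.5977/1000

1.0696


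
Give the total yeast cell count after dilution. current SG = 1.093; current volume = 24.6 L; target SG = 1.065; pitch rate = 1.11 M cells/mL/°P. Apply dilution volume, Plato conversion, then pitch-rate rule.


V_w = V·((SG_c−1)/(SG_t−1)−1);  °P = 259 − 259/SG_t;  cells = rate·(V+V_w)·°P
V_w = 24.6·((1.093−1)/(1.065−1)−1) = 10.5969
V_final = 24.6 + 10.5969 = 35.1969
°P = 259 − 259/1.065 = 15.8075
cells = 1.11·35.1969·15.8075

617.5771 billion cells


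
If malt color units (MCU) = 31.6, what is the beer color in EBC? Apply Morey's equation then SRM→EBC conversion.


SRM = 1.4922·MCU^0.6859;  EBC = SRM·1.97
SRM = 1.4922·31.6^0.6859 = 15.9390
EBC = 15.9390·1.97

31.3999 EBC


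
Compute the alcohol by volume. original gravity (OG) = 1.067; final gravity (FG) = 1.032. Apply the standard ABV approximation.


ABV = (OG − FG) · 131.25
ABV = (1.067 − 1.032) · 131.25

4.5937 % ABV


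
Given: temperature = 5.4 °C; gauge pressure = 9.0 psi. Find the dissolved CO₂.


vols = (P + 14.695)·(0.01821 + 0.09011·e^(−0.04·T))
vols = (9.0 + 14.695)·(0.01821 + 0.09011·e^(−0.04·5.4))

2.1519 volumes


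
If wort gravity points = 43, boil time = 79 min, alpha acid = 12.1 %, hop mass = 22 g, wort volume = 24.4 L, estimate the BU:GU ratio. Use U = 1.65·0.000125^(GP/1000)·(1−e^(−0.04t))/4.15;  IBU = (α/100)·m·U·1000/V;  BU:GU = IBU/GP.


U = 1.65·0.000125^(43/1000)·(1−e^(−0.04·79))/4.15 = 0.2587
IBU = (12.1/100)·22·0.2587·1000/24.4 = 28.2224
BU:GU = 28.2224/43

0.6563


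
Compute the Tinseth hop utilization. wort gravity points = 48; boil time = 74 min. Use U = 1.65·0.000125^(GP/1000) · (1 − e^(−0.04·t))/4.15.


bigness = 1.65·0.000125^(48/1000) = 1.0719
boil_factor = (1 − e^(−0.04·74))/4.15 = 0.2285
U = 1.0719 · 0.2285

0.2449


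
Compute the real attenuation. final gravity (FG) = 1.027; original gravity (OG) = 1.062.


AA = (OG−FG)/(OG−1)·100;  RA = AA·0.8192
AA = (1.062 − 1.027)/(1.062 − 1)·100 = 56.4516
RA = 56.4516·0.8192

46.2452 %


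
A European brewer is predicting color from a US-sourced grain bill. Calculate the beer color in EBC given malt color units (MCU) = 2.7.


SRM = 1.4922·MCU^0.6859;  EBC = SRM·1.97
SRM = 1.4922·2.7^0.6859 = 2.9492
EBC = 2.9492·1.97

5.8099 EBC


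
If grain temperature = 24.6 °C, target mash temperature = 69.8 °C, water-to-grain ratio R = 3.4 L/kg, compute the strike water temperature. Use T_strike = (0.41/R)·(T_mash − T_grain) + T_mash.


T_strike = (0.41/3.4)·(69.8 − 24.6) + 69.8

75.2506 °C


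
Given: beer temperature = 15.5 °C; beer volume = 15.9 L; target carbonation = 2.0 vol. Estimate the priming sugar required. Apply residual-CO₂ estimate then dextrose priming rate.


residual = 14.695·(0.01821 + 0.09011·e^(−0.04·T));  sugar = (target − residual)·4.0·V
residual = 14.695·(0.01821 + 0.09011·e^(−0.04·15.5)) = 0.9799
sugar = (2.0 − 0.9799)·4.0·15.9

64.8768 g


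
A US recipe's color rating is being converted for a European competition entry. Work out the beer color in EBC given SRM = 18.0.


EBC = SRM · 1.97
EBC = 18.0 · 1.97

35.4600 EBC


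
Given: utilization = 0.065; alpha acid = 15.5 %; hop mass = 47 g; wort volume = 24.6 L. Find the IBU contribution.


IBU = (α/100)·mass·U·1000 / V
IBU = (15.5/100)·47·0.065·1000 / 24.6

19.2490 IBU


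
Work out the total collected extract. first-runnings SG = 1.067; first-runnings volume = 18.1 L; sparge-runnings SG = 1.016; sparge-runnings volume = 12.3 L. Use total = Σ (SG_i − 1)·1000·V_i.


first = (1.067 − 1)·1000·18.1 = 1212.7000
sparge = (1.016 − 1)·1000·12.3 = 196.8000
total = 1212.7000 + 196.8000

1409.5000 gravity·L


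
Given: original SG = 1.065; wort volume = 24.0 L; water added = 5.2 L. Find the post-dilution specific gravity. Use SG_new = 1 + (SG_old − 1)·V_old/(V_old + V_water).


pts = (1.065 − 1)·1000·24.0/(24.0 + 5.2) = 53.4247
SG_new = 1 + 53.4247/1000

1.0534


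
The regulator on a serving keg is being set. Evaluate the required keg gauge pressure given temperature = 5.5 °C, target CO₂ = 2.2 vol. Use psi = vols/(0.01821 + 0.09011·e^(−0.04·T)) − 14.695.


psi = 2.2/(0.01821 + 0.09011·e^(−0.04·5.5)) − 14.695

9.6077 psi


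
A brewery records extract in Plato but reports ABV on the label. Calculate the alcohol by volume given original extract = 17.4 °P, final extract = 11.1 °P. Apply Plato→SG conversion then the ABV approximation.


SG = 259/(259 − P);  ABV = (OG − FG)·131.25
OG = 259/(259 − 17.4) = 1.0720
FG = 259/(259 − 11.1) = 1.0448
ABV = (1.0720 − 1.0448)·131.25

3.5757 % ABV


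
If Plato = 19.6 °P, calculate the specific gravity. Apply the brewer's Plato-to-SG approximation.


SG = 259/(259 − P)
SG = 259/(259 − 19.6)

1.0819


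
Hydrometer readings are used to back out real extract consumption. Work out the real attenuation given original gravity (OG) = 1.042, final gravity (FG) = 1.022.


AA = (OG−FG)/(OG−1)·100;  RA = AA·0.8192
AA = (1.042 − 1.022)/(1.042 − 1)·100 = 47.6190
RA = 47.6190·0.8192

39.0095 %


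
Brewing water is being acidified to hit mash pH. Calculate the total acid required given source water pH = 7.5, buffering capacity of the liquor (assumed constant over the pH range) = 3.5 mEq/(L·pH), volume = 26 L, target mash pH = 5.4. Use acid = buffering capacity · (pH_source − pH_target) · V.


acid = 3.5 · (7.5 − 5.4) · 26

191.1000 mEq


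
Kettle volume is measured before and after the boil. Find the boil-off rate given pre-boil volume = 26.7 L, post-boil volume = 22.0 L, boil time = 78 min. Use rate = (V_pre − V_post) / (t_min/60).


rate = (26.7 − 22.0) / (78/60)

3.6154 L/hr


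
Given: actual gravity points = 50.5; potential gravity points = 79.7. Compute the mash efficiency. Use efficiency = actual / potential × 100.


efficiency = 50.5 / 79.7 × 100

63.3626 %


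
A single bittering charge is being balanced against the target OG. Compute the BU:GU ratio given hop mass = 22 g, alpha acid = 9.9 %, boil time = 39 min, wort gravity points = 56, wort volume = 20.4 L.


U = 1.65·0.000125^(GP/1000)·(1−e^(−0.04t))/4.15;  IBU = (α/100)·m·U·1000/V;  BU:GU = IBU/GP
U = 1.65·0.000125^(56/1000)·(1−e^(−0.04·39))/4.15 = 0.1899
IBU = (9.9/100)·22·0.1899·1000/20.4 = 20.2695
BU:GU = 20.2695/56

0.3620


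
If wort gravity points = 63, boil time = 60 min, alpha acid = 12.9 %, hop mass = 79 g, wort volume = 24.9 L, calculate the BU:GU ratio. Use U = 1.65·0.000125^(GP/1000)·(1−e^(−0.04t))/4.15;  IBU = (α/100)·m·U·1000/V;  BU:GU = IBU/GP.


U = 1.65·0.000125^(63/1000)·(1−e^(−0.04·60))/4.15 = 0.2052
IBU = (12.9/100)·79·0.2052·1000/24.9 = 83.9957
BU:GU = 83.9957/63

1.3333


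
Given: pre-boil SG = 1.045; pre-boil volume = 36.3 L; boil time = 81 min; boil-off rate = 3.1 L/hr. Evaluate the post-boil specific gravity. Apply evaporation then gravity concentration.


V_post = V_pre − rate·(t/60);  SG_post = 1 + (SG_pre−1)·V_pre/V_post
V_post = 36.3 − 3.1·(81/60) = 32.1150
SG_post = 1 + (1.045 − 1)·36.3/32.1150

1.0509


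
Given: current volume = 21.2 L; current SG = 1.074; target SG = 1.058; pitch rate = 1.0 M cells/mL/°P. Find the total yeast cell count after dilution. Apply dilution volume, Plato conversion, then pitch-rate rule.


V_w = V·((SG_c−1)/(SG_t−1)−1);  °P = 259 − 259/SG_t;  cells = rate·(V+V_w)·°P
V_w = 21.2·((1.074−1)/(1.058−1)−1) = 5.8483
V_final = 21.2 + 5.8483 = 27.0483
°P = 259 − 259/1.058 = 14.1985
cells = 1.0·27.0483·14.1985

384.0446 billion cells


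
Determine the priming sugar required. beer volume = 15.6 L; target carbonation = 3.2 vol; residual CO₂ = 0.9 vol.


sugar = (target − residual)·4.0·V
sugar = (3.2 − 0.9)·4.0·15.6

143.5200 g


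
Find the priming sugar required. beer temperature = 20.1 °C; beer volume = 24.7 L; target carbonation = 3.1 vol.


residual = 14.695·(0.01821 + 0.09011·e^(−0.04·T));  sugar = (target − residual)·4.0·V
residual = 14.695·(0.01821 + 0.09011·e^(−0.04·20.1)) = 0.8602
sugar = (3.1 − 0.8602)·4.0·24.7

221.2915 g


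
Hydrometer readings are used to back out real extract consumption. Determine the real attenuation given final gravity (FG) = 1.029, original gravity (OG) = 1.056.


AA = (OG−FG)/(OG−1)·100;  RA = AA·0.8192
AA = (1.056 − 1.029)/(1.056 − 1)·100 = 48.2143
RA = 48.2143·0.8192

39.4971 %


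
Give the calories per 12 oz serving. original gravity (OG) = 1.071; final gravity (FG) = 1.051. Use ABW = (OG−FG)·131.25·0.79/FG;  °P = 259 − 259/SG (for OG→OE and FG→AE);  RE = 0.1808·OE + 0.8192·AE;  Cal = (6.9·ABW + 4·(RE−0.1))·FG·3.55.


ABW = (1.071 − 1.051)·131.25·0.79/1.051 = 1.9731
OE = 259 − 259/1.071 = 17.1699 °P
AE = 259 − 259/1.051 = 12.5680 °P
RE = 0.1808·17.1699 + 0.8192·12.5680 = 13.4001 °P
Cal = (6.9·1.9731 + 4·(13.4001−0.1))·1.051·3.55

249.2892 kcal


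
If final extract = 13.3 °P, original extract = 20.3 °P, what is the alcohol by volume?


SG = 259/(259 − P);  ABV = (OG − FG)·131.25
OG = 259/(259 − 20.3) = 1.0850
FG = 259/(259 − 13.3) = 1.0541
ABV = (1.0850 − 1.0541)·131.25

4.0573 % ABV


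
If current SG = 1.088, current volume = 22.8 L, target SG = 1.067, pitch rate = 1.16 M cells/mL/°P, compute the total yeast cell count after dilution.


V_w = V·((SG_c−1)/(SG_t−1)−1);  °P = 259 − 259/SG_t;  cells = rate·(V+V_w)·°P
V_w = 22.8·((1.088−1)/(1.067−1)−1) = 7.1463
V_final = 22.8 + 7.1463 = 29.9463
°P = 259 − 259/1.067 = 16.2634
cells = 1.16·29.9463·16.2634

564.9511 billion cells


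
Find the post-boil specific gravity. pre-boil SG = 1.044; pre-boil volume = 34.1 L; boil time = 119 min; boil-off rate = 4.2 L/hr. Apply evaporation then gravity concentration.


V_post = V_pre − rate·(t/60);  SG_post = 1 + (SG_pre−1)·V_pre/V_post
V_post = 34.1 − 4.2·(119/60) = 25.7700
SG_post = 1 + (1.044 − 1)·34.1/25.7700

1.0582


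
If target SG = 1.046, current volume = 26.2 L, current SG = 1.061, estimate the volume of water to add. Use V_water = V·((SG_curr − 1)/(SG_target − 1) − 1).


V_water = 26.2·((1.061 − 1)/(1.046 − 1) − 1)

8.5435 L


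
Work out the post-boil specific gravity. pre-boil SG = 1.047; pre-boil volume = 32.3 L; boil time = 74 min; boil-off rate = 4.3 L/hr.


V_post = V_pre − rate·(t/60);  SG_post = 1 + (SG_pre−1)·V_pre/V_post
V_post = 32.3 − 4.3·(74/60) = 26.9967
SG_post = 1 + (1.047 − 1)·32.3/26.9967

1.0562


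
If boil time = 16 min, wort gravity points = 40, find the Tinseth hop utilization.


U = 1.65·0.000125^(GP/1000) · (1 − e^(−0.04·t))/4.15
bigness = 1.65·0.000125^(40/1000) = 1.1518
boil_factor = (1 − e^(−0.04·16))/4.15 = 0.1139
U = 1.1518 · 0.1139

0.1312


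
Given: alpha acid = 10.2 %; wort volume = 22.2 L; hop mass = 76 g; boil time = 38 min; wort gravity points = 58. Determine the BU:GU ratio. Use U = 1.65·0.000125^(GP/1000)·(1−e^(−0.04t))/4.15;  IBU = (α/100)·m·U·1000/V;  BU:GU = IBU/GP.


U = 1.65·0.000125^(58/1000)·(1−e^(−0.04·38))/4.15 = 0.1844
IBU = (10.2/100)·76·0.1844·1000/22.2 = 64.4063
BU:GU = 64.4063/58

1.1105


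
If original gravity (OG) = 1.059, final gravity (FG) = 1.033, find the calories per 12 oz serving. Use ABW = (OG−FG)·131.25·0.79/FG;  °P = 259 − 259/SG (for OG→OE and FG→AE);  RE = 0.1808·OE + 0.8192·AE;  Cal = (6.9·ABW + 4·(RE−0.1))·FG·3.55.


ABW = (1.059 − 1.033)·131.25·0.79/1.033 = 2.6098
OE = 259 − 259/1.059 = 14.4297 °P
AE = 259 − 259/1.033 = 8.2740 °P
RE = 0.1808·14.4297 + 0.8192·8.2740 = 9.3869 °P
Cal = (6.9·2.6098 + 4·(9.3869−0.1))·1.033·3.55

202.2614 kcal


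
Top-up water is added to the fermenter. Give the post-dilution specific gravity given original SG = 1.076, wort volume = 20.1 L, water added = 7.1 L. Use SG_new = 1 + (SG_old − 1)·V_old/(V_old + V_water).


pts = (1.076 − 1)·1000·20.1/(20.1 + 7.1) = 56.1618
SG_new = 1 + 56.1618/1000

1.0562


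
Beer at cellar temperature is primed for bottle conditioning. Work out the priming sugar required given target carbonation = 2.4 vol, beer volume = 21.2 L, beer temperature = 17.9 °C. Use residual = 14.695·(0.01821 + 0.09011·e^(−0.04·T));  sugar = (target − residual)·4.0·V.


residual = 14.695·(0.01821 + 0.09011·e^(−0.04·17.9)) = 0.9147
sugar = (2.4 − 0.9147)·4.0·21.2

125.9517 g


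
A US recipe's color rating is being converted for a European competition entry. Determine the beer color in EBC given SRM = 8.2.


EBC = SRM · 1.97
EBC = 8.2 · 1.97

16.1540 EBC


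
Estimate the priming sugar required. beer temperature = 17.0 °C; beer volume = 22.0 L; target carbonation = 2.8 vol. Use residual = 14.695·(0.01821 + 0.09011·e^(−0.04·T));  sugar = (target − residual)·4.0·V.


residual = 14.695·(0.01821 + 0.09011·e^(−0.04·17.0)) = 0.9384
sugar = (2.8 − 0.9384)·4.0·22.0

163.8172 g


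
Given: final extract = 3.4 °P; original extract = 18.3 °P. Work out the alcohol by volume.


SG = 259/(259 − P);  ABV = (OG − FG)·131.25
OG = 259/(259 − 18.3) = 1.0760
FG = 259/(259 − 3.4) = 1.0133
ABV = (1.0760 − 1.0133)·131.25

8.2328 % ABV


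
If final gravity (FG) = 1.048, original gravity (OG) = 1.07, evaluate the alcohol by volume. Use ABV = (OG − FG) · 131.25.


ABV = (1.07 − 1.048) · 131.25

2.8875 % ABV


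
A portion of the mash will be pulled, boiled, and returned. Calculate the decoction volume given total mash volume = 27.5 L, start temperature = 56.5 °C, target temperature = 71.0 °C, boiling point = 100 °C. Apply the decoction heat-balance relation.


V_dec = V_total·(T_target − T_start)/(T_boil − T_start)
V_dec = 27.5·(71.0 − 56.5)/(100 − 56.5)

9.1667 L


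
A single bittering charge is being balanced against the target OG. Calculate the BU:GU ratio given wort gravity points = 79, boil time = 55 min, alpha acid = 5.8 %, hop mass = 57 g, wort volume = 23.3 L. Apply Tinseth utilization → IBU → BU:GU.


U = 1.65·0.000125^(GP/1000)·(1−e^(−0.04t))/4.15;  IBU = (α/100)·m·U·1000/V;  BU:GU = IBU/GP
U = 1.65·0.000125^(79/1000)·(1−e^(−0.04·55))/4.15 = 0.1738
IBU = (5.8/100)·57·0.1738·1000/23.3 = 24.6625
BU:GU = 24.6625/79

0.3122


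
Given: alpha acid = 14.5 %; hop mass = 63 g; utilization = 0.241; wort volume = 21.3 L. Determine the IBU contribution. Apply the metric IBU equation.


IBU = (α/100)·mass·U·1000 / V
IBU = (14.5/100)·63·0.241·1000 / 21.3

103.3585 IBU


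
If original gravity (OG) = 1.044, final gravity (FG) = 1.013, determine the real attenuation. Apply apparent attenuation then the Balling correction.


AA = (OG−FG)/(OG−1)·100;  RA = AA·0.8192
AA = (1.044 − 1.013)/(1.044 − 1)·100 = 70.4545
RA = 70.4545·0.8192

57.7164 %


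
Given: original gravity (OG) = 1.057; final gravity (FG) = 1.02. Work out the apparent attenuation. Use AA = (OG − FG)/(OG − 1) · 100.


AA = (1.057 − 1.02)/(1.057 − 1) · 100

64.9123 %
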